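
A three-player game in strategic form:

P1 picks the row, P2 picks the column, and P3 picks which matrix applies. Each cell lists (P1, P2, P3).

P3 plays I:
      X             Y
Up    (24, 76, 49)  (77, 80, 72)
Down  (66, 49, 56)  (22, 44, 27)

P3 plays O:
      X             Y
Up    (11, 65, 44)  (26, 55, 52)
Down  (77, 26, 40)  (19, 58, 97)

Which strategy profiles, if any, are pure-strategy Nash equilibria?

(Up, X, I): P1 can switch to Down (24 → 66). Not NE.
(Up, X, O): P1 can switch to Down (11 → 77). Not NE.
(Up, Y, I): P1 gets 77, best alternative 22; P2 gets 80, best alternative 76; P3 gets 72, best alternative 52. No profitable deviation — NE.
(Up, Y, O): P2 can switch to X (55 → 65). Not NE.
(Down, X, I): P1 gets 66, best alternative 24; P2 gets 49, best alternative 44; P3 gets 56, best alternative 40. No profitable deviation — NE.
(Down, X, O): P2 can switch to Y (26 → 58). Not NE.
(Down, Y, I): P1 can switch to Up (22 → 77). Not NE.
(Down, Y, O): P1 can switch to Up (19 → 26). Not NE.

Pure-strategy Nash equilibria: (Up, Y, I); (Down, X, I)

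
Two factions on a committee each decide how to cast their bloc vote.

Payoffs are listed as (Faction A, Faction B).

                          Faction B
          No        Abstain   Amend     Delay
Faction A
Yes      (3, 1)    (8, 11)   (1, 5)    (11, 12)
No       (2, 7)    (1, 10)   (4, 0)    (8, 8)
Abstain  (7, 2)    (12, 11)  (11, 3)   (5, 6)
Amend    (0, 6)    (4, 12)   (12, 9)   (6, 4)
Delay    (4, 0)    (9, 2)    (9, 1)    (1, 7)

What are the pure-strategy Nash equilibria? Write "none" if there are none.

(Yes, No): Faction A can switch to Abstain (3 → 7). Not NE.
(Yes, Abstain): Faction A can switch to Abstain (8 → 12). Not NE.
(Yes, Amend): Faction A can switch to No (1 → 4). Not NE.
(Yes, Delay): Faction A gets 11, best alternative 8; Faction B gets 12, best alternative 11. No profitable deviation — NE.
(No, No): Faction A can switch to Yes (2 → 3). Not NE.
(No, Abstain): Faction A can switch to Yes (1 → 8). Not NE.
(No, Amend): Faction A can switch to Abstain (4 → 11). Not NE.
(No, Delay): Faction A can switch to Yes (8 → 11). Not NE.
(Abstain, No): Faction B can switch to Abstain (2 → 11). Not NE.
(Abstain, Abstain): Faction A gets 12, best alternative 9; Faction B gets 11, best alternative 6. No profitable deviation — NE.
(Abstain, Amend): Faction A can switch to Amend (11 → 12). Not NE.
(Abstain, Delay): Faction A can switch to Yes (5 → 11). Not NE.
(Amend, No): Faction A can switch to Yes (0 → 3). Not NE.
(Amend, Abstain): Faction A can switch to Yes (4 → 8). Not NE.
(The remaining 6 profiles each have a profitable deviation by the same check.)

(Yes, Delay), (Abstain, Abstain)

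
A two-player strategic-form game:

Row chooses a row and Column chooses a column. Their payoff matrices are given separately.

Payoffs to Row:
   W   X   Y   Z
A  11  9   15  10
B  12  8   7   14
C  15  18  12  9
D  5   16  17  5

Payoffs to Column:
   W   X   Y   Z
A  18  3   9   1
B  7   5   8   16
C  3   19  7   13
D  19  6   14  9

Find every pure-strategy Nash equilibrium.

(A, W): Row can switch to B (11 → 12). Not NE.
(A, X): Row can switch to C (9 → 18). Not NE.
(A, Y): Row can switch to D (15 → 17). Not NE.
(A, Z): Row can switch to B (10 → 14). Not NE.
(B, W): Row can switch to C (12 → 15). Not NE.
(B, X): Row can switch to A (8 → 9). Not NE.
(B, Z): Row gets 14, best alternative 10; Column gets 16, best alternative 8. No profitable deviation — NE.
(C, X): Row gets 18, best alternative 16; Column gets 19, best alternative 13. No profitable deviation — NE.
(The remaining 8 profiles each have a profitable deviation by the same check.)

Pure-strategy Nash equilibria: (B, Z), (C, X)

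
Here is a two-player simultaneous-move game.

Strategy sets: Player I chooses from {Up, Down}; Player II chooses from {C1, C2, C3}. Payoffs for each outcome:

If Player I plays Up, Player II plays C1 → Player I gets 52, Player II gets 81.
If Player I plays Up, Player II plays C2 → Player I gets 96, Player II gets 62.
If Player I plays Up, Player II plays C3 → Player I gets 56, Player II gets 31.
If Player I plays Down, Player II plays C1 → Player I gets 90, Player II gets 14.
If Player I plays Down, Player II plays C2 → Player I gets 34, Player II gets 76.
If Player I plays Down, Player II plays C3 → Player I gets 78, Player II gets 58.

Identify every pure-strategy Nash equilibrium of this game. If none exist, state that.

This game has no pure Nash equilibrium.

Player I against C1: payoffs 52, 90 → best response Down.
Player I against C2: payoffs 96, 34 → best response Up.
Player I against C3: payoffs 56, 78 → best response Down.
Player II against Up: payoffs 81, 62, 31 → best response C1.
Player II against Down: payoffs 14, 76, 58 → best response C2.
No profile is a mutual best response for all players.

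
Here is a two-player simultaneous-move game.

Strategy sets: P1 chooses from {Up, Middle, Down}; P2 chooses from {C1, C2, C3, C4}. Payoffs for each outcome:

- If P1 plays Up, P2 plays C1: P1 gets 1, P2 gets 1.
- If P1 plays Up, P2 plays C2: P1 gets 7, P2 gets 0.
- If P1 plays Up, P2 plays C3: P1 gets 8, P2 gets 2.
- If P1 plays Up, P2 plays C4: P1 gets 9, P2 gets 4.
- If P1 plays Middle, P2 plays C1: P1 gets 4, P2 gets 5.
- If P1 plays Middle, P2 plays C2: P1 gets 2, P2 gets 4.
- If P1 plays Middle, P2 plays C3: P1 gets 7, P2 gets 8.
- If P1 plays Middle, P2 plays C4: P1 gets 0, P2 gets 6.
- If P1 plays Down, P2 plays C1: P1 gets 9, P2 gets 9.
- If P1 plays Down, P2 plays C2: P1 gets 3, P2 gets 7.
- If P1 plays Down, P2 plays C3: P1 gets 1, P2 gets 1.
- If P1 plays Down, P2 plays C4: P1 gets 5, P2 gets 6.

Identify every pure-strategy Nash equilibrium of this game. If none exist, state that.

(Up, C4) and (Down, C1)

P1 against C1: payoffs 1, 4, 9 → best response Down.
P1 against C2: payoffs 7, 2, 3 → best response Up.
P1 against C3: payoffs 8, 7, 1 → best response Up.
P1 against C4: payoffs 9, 0, 5 → best response Up.
P2 against Up: payoffs 1, 0, 2, 4 → best response C4.
P2 against Middle: payoffs 5, 4, 8, 6 → best response C3.
P2 against Down: payoffs 9, 7, 1, 6 → best response C1.
Mutual best responses: (Up, C4); (Down, C1).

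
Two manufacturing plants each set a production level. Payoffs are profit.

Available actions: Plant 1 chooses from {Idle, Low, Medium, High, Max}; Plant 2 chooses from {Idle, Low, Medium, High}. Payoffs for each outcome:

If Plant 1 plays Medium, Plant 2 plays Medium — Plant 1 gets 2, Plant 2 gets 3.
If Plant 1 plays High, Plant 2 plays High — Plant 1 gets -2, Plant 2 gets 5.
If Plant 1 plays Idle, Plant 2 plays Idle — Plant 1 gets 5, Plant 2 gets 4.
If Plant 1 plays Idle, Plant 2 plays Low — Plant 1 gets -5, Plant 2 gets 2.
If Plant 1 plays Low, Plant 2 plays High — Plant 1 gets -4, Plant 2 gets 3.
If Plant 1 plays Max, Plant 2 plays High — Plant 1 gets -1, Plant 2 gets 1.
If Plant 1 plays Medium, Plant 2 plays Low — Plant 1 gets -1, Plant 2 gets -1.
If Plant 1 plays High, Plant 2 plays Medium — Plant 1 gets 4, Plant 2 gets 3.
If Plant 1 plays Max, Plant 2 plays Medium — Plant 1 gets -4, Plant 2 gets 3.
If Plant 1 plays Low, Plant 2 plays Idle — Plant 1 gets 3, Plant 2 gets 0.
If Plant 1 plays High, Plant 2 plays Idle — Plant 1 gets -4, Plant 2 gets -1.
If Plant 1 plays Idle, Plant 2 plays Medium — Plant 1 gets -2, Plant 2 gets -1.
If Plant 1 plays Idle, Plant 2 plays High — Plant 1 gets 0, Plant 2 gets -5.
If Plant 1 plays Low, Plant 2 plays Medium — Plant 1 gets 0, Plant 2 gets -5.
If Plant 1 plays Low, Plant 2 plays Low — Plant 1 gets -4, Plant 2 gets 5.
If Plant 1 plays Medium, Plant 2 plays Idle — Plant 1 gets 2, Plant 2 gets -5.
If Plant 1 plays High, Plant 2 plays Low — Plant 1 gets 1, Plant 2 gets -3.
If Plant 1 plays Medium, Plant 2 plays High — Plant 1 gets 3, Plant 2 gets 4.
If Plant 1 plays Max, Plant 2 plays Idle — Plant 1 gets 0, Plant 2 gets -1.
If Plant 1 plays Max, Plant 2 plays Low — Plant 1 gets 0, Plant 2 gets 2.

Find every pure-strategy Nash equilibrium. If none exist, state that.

(Idle, Idle) and (Medium, High)

Plant 1 against Idle: payoffs 5, 3, 2, -4, 0 → best response Idle.
Plant 1 against Low: payoffs -5, -4, -1, 1, 0 → best response High.
Plant 1 against Medium: payoffs -2, 0, 2, 4, -4 → best response High.
Plant 1 against High: payoffs 0, -4, 3, -2, -1 → best response Medium.
Plant 2 against Idle: payoffs 4, 2, -1, -5 → best response Idle.
Plant 2 against Low: payoffs 0, 5, -5, 3 → best response Low.
Plant 2 against Medium: payoffs -5, -1, 3, 4 → best response High.
Plant 2 against High: payoffs -1, -3, 3, 5 → best response High.
Plant 2 against Max: payoffs -1, 2, 3, 1 → best response Medium.
Mutual best responses: (Idle, Idle); (Medium, High).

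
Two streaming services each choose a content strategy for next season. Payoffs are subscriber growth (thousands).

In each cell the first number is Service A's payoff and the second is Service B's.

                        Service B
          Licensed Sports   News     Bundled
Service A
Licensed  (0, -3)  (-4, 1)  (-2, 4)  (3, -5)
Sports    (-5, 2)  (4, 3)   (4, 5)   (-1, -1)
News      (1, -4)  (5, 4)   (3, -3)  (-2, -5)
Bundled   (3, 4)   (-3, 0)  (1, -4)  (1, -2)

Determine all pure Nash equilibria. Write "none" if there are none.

Service A against Licensed: payoffs 0, -5, 1, 3 → best response Bundled.
Service A against Sports: payoffs -4, 4, 5, -3 → best response News.
Service A against News: payoffs -2, 4, 3, 1 → best response Sports.
Service A against Bundled: payoffs 3, -1, -2, 1 → best response Licensed.
Service B against Licensed: payoffs -3, 1, 4, -5 → best response News.
Service B against Sports: payoffs 2, 3, 5, -1 → best response News.
Service B against News: payoffs -4, 4, -3, -5 → best response Sports.
Service B against Bundled: payoffs 4, 0, -4, -2 → best response Licensed.
Mutual best responses: (Sports, News); (News, Sports); (Bundled, Licensed).

Pure-strategy Nash equilibria: (Sports, News) and (News, Sports) and (Bundled, Licensed)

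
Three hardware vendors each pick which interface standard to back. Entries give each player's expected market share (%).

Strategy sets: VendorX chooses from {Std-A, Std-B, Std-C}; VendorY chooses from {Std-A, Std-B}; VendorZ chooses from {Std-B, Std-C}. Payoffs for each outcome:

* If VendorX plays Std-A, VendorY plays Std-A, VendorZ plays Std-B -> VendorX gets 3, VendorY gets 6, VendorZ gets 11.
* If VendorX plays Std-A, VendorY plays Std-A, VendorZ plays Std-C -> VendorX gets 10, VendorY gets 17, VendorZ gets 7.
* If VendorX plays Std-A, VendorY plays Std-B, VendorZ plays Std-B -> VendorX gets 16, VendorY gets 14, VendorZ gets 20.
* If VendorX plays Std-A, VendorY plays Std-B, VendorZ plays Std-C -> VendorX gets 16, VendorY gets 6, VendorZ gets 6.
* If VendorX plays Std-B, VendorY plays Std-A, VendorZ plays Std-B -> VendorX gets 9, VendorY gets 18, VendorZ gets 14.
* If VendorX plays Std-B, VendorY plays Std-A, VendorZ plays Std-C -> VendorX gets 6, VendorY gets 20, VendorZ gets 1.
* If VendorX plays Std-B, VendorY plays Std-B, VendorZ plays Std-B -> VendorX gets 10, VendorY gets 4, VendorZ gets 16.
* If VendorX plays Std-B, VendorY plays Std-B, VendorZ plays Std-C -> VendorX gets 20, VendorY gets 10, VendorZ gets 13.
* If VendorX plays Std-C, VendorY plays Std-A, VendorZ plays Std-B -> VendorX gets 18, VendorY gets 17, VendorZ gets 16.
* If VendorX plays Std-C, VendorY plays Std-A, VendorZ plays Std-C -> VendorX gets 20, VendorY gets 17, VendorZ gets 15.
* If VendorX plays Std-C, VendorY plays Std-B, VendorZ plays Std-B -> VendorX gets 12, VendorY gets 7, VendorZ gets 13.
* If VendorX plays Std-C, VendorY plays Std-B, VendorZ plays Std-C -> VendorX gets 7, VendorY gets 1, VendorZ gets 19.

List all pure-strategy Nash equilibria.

For each player, find the best response to each opponent profile; mutual best responses are the pure NE.
VendorX against (Std-A, Std-B): payoffs 3, 9, 18 → best response Std-C.
VendorX against (Std-A, Std-C): payoffs 10, 6, 20 → best response Std-C.
VendorX against (Std-B, Std-B): payoffs 16, 10, 12 → best response Std-A.
VendorX against (Std-B, Std-C): payoffs 16, 20, 7 → best response Std-B.
VendorY against (Std-A, Std-B): payoffs 6, 14 → best response Std-B.
VendorY against (Std-A, Std-C): payoffs 17, 6 → best response Std-A.
VendorY against (Std-B, Std-B): payoffs 18, 4 → best response Std-A.
VendorY against (Std-B, Std-C): payoffs 20, 10 → best response Std-A.
VendorY against (Std-C, Std-B): payoffs 17, 7 → best response Std-A.
VendorY against (Std-C, Std-C): payoffs 17, 1 → best response Std-A.
VendorZ against (Std-A, Std-A): payoffs 11, 7 → best response Std-B.
VendorZ against (Std-A, Std-B): payoffs 20, 6 → best response Std-B.
VendorZ against (Std-B, Std-A): payoffs 14, 1 → best response Std-B.
VendorZ against (Std-B, Std-B): payoffs 16, 13 → best response Std-B.
VendorZ against (Std-C, Std-A): payoffs 16, 15 → best response Std-B.
VendorZ against (Std-C, Std-B): payoffs 13, 19 → best response Std-C.
Mutual best responses: (Std-A, Std-B, Std-B); (Std-C, Std-A, Std-B).

(Std-A, Std-B, Std-B), (Std-C, Std-A, Std-B)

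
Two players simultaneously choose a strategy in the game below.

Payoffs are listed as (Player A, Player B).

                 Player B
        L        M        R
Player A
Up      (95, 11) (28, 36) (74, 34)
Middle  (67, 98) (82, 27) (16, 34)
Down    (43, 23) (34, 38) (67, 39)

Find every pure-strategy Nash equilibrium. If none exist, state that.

none

(Up, L): Player B can switch to M (11 → 36). Not NE.
(Up, M): Player A can switch to Middle (28 → 82). Not NE.
(Up, R): Player B can switch to M (34 → 36). Not NE.
(Middle, L): Player A can switch to Up (67 → 95). Not NE.
(Middle, M): Player B can switch to L (27 → 98). Not NE.
(Middle, R): Player A can switch to Up (16 → 74). Not NE.
(Down, L): Player A can switch to Up (43 → 95). Not NE.
(Down, M): Player A can switch to Middle (34 → 82). Not NE.
(The remaining 1 profile has a profitable deviation by the same check.)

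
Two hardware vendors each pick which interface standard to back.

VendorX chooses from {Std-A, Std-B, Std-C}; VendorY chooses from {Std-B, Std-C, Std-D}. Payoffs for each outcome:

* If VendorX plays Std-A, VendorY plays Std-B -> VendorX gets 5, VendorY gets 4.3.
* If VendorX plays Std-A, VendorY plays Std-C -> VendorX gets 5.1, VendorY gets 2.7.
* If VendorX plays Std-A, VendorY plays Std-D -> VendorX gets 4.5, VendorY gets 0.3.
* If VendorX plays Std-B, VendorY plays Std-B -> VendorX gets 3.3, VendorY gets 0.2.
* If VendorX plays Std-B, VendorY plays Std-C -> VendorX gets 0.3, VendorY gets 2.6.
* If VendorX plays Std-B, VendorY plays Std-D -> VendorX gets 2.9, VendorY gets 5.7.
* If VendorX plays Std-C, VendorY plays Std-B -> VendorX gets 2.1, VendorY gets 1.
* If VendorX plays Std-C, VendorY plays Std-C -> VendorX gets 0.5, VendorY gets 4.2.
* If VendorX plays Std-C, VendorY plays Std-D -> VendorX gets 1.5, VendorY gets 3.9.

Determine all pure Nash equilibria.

Mark each player's best response to every combination of opponents' strategies; a profile where every player is best-responding is a pure Nash equilibrium.
VendorX against Std-B: payoffs 5, 3.3, 2.1 → best response Std-A.
VendorX against Std-C: payoffs 5.1, 0.3, 0.5 → best response Std-A.
VendorX against Std-D: payoffs 4.5, 2.9, 1.5 → best response Std-A.
VendorY against Std-A: payoffs 4.3, 2.7, 0.3 → best response Std-B.
VendorY against Std-B: payoffs 0.2, 2.6, 5.7 → best response Std-D.
VendorY against Std-C: payoffs 1, 4.2, 3.9 → best response Std-C.
Mutual best responses: (Std-A, Std-B).

Pure NE: (Std-A, Std-B)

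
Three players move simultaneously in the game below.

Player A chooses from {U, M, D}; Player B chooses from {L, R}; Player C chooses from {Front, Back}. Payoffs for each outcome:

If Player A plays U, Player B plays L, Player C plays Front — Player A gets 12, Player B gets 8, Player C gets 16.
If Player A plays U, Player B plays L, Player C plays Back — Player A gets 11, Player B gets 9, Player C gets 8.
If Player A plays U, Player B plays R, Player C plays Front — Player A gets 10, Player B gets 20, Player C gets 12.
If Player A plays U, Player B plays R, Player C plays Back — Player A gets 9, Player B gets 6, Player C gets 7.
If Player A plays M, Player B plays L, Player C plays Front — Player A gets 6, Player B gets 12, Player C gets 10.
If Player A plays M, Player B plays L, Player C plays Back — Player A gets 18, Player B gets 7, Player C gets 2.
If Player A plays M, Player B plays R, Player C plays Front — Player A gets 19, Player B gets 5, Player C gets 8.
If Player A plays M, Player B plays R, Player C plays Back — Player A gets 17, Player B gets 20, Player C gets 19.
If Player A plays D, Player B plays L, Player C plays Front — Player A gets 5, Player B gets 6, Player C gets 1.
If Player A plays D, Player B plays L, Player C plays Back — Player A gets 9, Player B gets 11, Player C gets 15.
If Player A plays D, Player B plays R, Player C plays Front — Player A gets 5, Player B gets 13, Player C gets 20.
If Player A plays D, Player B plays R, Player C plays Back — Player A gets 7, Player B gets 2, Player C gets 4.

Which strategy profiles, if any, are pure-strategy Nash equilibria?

Pure NE: (M, R, Back)

Check each profile: it is a Nash equilibrium iff no player can strictly gain by switching unilaterally.
(U, L, Front): Player B can switch to R (8 → 20). Not NE.
(U, L, Back): Player A can switch to M (11 → 18). Not NE.
(U, R, Front): Player A can switch to M (10 → 19). Not NE.
(U, R, Back): Player A can switch to M (9 → 17). Not NE.
(M, L, Front): Player A can switch to U (6 → 12). Not NE.
(M, L, Back): Player B can switch to R (7 → 20). Not NE.
(M, R, Front): Player B can switch to L (5 → 12). Not NE.
(M, R, Back): Player A gets 17, best alternative 9; Player B gets 20, best alternative 7; Player C gets 19, best alternative 8. No profitable deviation — NE.
(D, L, Front): Player A can switch to U (5 → 12). Not NE.
(The remaining 3 profiles each have a profitable deviation by the same check.)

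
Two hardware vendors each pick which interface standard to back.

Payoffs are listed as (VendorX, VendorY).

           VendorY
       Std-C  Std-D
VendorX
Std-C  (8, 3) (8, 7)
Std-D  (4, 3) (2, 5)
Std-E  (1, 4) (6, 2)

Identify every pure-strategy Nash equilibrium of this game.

Check each profile: it is a Nash equilibrium iff no player can strictly gain by switching unilaterally.
(Std-C, Std-C): VendorY can switch to Std-D (3 → 7). Not NE.
(Std-C, Std-D): VendorX gets 8, best alternative 6; VendorY gets 7, best alternative 3. No profitable deviation — NE.
(Std-D, Std-C): VendorX can switch to Std-C (4 → 8). Not NE.
(Std-D, Std-D): VendorX can switch to Std-C (2 → 8). Not NE.
(Std-E, Std-C): VendorX can switch to Std-C (1 → 8). Not NE.
(Std-E, Std-D): VendorX can switch to Std-C (6 → 8). Not NE.

The unique pure-strategy Nash equilibrium is (Std-C, Std-D).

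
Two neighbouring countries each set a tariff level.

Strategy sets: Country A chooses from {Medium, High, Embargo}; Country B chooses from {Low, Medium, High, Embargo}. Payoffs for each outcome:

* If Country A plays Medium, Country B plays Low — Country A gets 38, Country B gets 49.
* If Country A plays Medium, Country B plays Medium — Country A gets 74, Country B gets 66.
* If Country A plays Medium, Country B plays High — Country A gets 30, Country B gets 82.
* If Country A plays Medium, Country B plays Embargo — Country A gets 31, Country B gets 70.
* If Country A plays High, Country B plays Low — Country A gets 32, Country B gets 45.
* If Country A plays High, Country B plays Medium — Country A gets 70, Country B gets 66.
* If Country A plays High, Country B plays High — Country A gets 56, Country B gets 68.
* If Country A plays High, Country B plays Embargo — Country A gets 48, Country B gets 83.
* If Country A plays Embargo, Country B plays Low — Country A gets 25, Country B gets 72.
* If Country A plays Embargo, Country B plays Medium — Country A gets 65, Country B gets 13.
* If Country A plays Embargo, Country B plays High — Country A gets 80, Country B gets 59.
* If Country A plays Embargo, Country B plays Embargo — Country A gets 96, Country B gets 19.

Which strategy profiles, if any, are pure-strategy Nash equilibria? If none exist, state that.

none

Country A against Low: payoffs 38, 32, 25 → best response Medium.
Country A against Medium: payoffs 74, 70, 65 → best response Medium.
Country A against High: payoffs 30, 56, 80 → best response Embargo.
Country A against Embargo: payoffs 31, 48, 96 → best response Embargo.
Country B against Medium: payoffs 49, 66, 82, 70 → best response High.
Country B against High: payoffs 45, 66, 68, 83 → best response Embargo.
Country B against Embargo: payoffs 72, 13, 59, 19 → best response Low.
No profile is a mutual best response for all players.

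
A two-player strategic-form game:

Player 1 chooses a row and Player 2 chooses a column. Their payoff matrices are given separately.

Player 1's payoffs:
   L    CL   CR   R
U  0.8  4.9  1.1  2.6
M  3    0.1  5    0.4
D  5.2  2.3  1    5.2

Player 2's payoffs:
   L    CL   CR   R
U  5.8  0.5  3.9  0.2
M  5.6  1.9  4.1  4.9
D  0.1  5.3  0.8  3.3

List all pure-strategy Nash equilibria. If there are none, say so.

Player 1 against L: payoffs 0.8, 3, 5.2 → best response D.
Player 1 against CL: payoffs 4.9, 0.1, 2.3 → best response U.
Player 1 against CR: payoffs 1.1, 5, 1 → best response M.
Player 1 against R: payoffs 2.6, 0.4, 5.2 → best response D.
Player 2 against U: payoffs 5.8, 0.5, 3.9, 0.2 → best response L.
Player 2 against M: payoffs 5.6, 1.9, 4.1, 4.9 → best response L.
Player 2 against D: payoffs 0.1, 5.3, 0.8, 3.3 → best response CL.
No profile is a mutual best response for all players.

There is no pure-strategy Nash equilibrium.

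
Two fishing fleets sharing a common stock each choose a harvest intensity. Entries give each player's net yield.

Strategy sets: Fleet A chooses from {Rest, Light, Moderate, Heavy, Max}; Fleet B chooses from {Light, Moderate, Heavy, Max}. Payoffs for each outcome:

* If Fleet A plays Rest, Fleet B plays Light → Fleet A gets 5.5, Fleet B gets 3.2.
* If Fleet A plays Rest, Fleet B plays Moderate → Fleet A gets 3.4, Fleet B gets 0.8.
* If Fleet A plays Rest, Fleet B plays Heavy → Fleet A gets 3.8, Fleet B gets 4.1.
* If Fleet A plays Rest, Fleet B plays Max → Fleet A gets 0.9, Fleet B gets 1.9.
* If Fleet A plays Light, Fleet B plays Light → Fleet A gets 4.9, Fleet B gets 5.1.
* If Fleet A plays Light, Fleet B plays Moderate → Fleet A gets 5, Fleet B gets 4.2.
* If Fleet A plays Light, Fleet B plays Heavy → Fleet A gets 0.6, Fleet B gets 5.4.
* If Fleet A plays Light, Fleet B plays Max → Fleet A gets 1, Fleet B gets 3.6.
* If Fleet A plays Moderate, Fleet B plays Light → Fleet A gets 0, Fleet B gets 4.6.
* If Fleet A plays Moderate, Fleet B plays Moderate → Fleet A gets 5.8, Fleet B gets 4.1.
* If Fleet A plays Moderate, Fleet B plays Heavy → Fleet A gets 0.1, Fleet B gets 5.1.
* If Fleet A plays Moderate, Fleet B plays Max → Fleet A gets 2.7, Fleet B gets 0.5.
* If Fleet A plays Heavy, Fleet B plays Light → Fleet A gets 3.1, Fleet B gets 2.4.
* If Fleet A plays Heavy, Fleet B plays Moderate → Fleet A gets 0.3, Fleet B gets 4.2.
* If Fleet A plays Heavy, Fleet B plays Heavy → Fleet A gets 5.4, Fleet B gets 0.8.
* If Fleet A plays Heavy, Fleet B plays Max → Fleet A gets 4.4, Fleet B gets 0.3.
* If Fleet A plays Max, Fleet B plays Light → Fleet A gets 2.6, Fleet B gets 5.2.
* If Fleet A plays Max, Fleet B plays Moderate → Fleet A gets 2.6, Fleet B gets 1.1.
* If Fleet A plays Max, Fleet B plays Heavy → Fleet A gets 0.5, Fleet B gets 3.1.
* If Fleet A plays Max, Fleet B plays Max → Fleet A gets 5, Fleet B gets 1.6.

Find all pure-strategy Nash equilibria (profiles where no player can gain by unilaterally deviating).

none

Fleet A against Light: payoffs 5.5, 4.9, 0, 3.1, 2.6 → best response Rest.
Fleet A against Moderate: payoffs 3.4, 5, 5.8, 0.3, 2.6 → best response Moderate.
Fleet A against Heavy: payoffs 3.8, 0.6, 0.1, 5.4, 0.5 → best response Heavy.
Fleet A against Max: payoffs 0.9, 1, 2.7, 4.4, 5 → best response Max.
Fleet B against Rest: payoffs 3.2, 0.8, 4.1, 1.9 → best response Heavy.
Fleet B against Light: payoffs 5.1, 4.2, 5.4, 3.6 → best response Heavy.
Fleet B against Moderate: payoffs 4.6, 4.1, 5.1, 0.5 → best response Heavy.
Fleet B against Heavy: payoffs 2.4, 4.2, 0.8, 0.3 → best response Moderate.
Fleet B against Max: payoffs 5.2, 1.1, 3.1, 1.6 → best response Light.
No profile is a mutual best response for all players.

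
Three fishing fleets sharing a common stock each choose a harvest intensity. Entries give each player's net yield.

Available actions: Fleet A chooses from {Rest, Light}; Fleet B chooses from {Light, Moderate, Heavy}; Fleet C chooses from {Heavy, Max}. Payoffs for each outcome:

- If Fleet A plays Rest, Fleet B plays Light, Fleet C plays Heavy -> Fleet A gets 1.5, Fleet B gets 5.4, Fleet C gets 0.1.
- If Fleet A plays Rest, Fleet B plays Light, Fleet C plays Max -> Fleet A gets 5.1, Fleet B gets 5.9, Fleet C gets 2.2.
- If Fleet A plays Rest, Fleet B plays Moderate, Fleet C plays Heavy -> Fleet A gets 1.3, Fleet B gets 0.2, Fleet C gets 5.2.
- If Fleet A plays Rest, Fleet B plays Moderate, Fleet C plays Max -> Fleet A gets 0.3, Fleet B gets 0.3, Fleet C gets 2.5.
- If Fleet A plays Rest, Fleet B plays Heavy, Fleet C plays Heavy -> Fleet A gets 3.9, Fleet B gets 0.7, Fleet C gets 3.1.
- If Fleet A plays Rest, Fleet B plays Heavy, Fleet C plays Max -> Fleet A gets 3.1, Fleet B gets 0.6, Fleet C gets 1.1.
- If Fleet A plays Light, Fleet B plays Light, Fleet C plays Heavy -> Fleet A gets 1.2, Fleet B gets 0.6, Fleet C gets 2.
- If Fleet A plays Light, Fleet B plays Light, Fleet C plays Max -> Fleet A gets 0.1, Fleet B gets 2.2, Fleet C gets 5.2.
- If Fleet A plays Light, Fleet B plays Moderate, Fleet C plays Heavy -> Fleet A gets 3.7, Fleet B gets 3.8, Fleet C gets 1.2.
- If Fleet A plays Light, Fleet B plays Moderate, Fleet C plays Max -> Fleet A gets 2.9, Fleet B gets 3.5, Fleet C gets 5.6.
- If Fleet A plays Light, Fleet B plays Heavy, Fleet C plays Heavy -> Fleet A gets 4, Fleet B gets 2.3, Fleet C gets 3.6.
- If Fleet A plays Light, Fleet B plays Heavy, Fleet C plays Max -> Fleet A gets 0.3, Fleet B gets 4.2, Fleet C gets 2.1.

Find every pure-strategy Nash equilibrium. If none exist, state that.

The unique pure-strategy Nash equilibrium is (Rest, Light, Max).

(Rest, Light, Heavy): Fleet C can switch to Max (0.1 → 2.2). Not NE.
(Rest, Light, Max): Fleet A gets 5.1, best alternative 0.1; Fleet B gets 5.9, best alternative 0.6; Fleet C gets 2.2, best alternative 0.1. No profitable deviation — NE.
(Rest, Moderate, Heavy): Fleet A can switch to Light (1.3 → 3.7). Not NE.
(Rest, Moderate, Max): Fleet A can switch to Light (0.3 → 2.9). Not NE.
(Rest, Heavy, Heavy): Fleet A can switch to Light (3.9 → 4). Not NE.
(Rest, Heavy, Max): Fleet B can switch to Light (0.6 → 5.9). Not NE.
(Light, Light, Heavy): Fleet A can switch to Rest (1.2 → 1.5). Not NE.
(Light, Light, Max): Fleet A can switch to Rest (0.1 → 5.1). Not NE.
(Light, Moderate, Heavy): Fleet C can switch to Max (1.2 → 5.6). Not NE.
(The remaining 3 profiles each have a profitable deviation by the same check.)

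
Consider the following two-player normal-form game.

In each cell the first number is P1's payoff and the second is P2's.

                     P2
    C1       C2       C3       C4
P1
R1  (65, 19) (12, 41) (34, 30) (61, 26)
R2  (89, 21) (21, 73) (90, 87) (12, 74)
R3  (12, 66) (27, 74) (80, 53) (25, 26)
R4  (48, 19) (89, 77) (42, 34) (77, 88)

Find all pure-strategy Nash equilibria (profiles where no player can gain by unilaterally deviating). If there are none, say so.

(R1, C1): P1 can switch to R2 (65 → 89). Not NE.
(R1, C2): P1 can switch to R2 (12 → 21). Not NE.
(R1, C3): P1 can switch to R2 (34 → 90). Not NE.
(R1, C4): P1 can switch to R4 (61 → 77). Not NE.
(R2, C1): P2 can switch to C2 (21 → 73). Not NE.
(R2, C2): P1 can switch to R3 (21 → 27). Not NE.
(R2, C3): P1 gets 90, best alternative 80; P2 gets 87, best alternative 74. No profitable deviation — NE.
(R2, C4): P1 can switch to R1 (12 → 61). Not NE.
(R3, C1): P1 can switch to R1 (12 → 65). Not NE.
(R4, C4): P1 gets 77, best alternative 61; P2 gets 88, best alternative 77. No profitable deviation — NE.
(The remaining 6 profiles each have a profitable deviation by the same check.)

(R2, C3); (R4, C4)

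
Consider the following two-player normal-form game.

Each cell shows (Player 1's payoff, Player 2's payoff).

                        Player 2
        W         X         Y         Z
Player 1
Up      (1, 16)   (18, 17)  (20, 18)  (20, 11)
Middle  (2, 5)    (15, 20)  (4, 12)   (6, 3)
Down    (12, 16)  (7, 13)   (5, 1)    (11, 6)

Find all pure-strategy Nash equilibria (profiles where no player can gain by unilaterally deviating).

For each player, find the best response to each opponent profile; mutual best responses are the pure NE.
Player 1 against W: payoffs 1, 2, 12 → best response Down.
Player 1 against X: payoffs 18, 15, 7 → best response Up.
Player 1 against Y: payoffs 20, 4, 5 → best response Up.
Player 1 against Z: payoffs 20, 6, 11 → best response Up.
Player 2 against Up: payoffs 16, 17, 18, 11 → best response Y.
Player 2 against Middle: payoffs 5, 20, 12, 3 → best response X.
Player 2 against Down: payoffs 16, 13, 1, 6 → best response W.
Mutual best responses: (Up, Y); (Down, W).

(Up, Y); (Down, W)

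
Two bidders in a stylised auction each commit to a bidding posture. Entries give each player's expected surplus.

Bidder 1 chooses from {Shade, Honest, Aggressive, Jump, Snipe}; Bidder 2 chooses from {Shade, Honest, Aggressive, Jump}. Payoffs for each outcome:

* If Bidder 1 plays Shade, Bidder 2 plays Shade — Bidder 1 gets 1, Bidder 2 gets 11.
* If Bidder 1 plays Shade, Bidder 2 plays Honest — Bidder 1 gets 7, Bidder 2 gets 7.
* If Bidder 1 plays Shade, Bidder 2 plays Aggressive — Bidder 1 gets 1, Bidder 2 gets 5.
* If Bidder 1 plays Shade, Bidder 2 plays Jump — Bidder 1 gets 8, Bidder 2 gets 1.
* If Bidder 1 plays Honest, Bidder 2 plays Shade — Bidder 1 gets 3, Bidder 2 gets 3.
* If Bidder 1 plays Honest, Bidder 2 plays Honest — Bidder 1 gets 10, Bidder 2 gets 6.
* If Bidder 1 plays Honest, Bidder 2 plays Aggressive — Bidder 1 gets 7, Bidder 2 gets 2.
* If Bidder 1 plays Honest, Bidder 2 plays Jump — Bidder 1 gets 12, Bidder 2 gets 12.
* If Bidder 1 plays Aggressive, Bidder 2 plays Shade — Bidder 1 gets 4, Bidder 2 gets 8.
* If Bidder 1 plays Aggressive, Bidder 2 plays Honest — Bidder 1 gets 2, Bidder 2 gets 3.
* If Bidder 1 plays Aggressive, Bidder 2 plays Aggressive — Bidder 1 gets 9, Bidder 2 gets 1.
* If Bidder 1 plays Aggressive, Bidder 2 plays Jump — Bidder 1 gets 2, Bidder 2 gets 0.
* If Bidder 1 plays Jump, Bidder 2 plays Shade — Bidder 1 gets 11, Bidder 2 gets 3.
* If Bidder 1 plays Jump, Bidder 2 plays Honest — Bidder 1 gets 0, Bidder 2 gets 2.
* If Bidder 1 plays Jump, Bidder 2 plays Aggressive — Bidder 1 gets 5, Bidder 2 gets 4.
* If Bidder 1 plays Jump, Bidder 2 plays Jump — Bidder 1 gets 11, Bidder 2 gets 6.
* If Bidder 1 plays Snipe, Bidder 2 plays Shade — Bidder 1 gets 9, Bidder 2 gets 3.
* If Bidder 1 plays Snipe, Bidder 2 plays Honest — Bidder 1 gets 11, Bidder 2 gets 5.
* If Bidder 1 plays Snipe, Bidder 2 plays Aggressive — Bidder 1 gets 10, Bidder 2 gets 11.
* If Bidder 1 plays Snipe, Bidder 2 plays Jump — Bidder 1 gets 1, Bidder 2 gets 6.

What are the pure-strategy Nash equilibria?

For each player, find the best response to each opponent profile; mutual best responses are the pure NE.
Bidder 1 against Shade: payoffs 1, 3, 4, 11, 9 → best response Jump.
Bidder 1 against Honest: payoffs 7, 10, 2, 0, 11 → best response Snipe.
Bidder 1 against Aggressive: payoffs 1, 7, 9, 5, 10 → best response Snipe.
Bidder 1 against Jump: payoffs 8, 12, 2, 11, 1 → best response Honest.
Bidder 2 against Shade: payoffs 11, 7, 5, 1 → best response Shade.
Bidder 2 against Honest: payoffs 3, 6, 2, 12 → best response Jump.
Bidder 2 against Aggressive: payoffs 8, 3, 1, 0 → best response Shade.
Bidder 2 against Jump: payoffs 3, 2, 4, 6 → best response Jump.
Bidder 2 against Snipe: payoffs 3, 5, 11, 6 → best response Aggressive.
Mutual best responses: (Honest, Jump); (Snipe, Aggressive).

The pure Nash equilibria are (Honest, Jump); (Snipe, Aggressive).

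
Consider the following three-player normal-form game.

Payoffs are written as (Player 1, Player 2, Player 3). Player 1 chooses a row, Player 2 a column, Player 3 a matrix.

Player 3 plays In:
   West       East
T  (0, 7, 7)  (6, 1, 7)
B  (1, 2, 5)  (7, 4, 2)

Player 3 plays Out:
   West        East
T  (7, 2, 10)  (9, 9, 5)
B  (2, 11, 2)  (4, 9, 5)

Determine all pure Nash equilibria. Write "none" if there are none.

(T, West, In): Player 1 can switch to B (0 → 1). Not NE.
(T, West, Out): Player 2 can switch to East (2 → 9). Not NE.
(T, East, In): Player 1 can switch to B (6 → 7). Not NE.
(T, East, Out): Player 3 can switch to In (5 → 7). Not NE.
(B, West, In): Player 2 can switch to East (2 → 4). Not NE.
(B, West, Out): Player 1 can switch to T (2 → 7). Not NE.
(The remaining 2 profiles each have a profitable deviation by the same check.)

This game has no pure Nash equilibrium.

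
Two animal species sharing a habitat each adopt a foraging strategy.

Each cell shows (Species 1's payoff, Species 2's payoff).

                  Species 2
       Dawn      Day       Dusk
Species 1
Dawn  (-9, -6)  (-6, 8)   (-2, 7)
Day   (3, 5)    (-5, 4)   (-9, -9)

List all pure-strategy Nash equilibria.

The unique pure-strategy Nash equilibrium is (Day, Dawn).

For each strategy profile, look for a profitable unilateral deviation.
(Dawn, Dawn): Species 1 can switch to Day (-9 → 3). Not NE.
(Dawn, Day): Species 1 can switch to Day (-6 → -5). Not NE.
(Dawn, Dusk): Species 2 can switch to Day (7 → 8). Not NE.
(Day, Dawn): Species 1 gets 3, best alternative -9; Species 2 gets 5, best alternative 4. No profitable deviation — NE.
(Day, Day): Species 2 can switch to Dawn (4 → 5). Not NE.
(Day, Dusk): Species 1 can switch to Dawn (-9 → -2). Not NE.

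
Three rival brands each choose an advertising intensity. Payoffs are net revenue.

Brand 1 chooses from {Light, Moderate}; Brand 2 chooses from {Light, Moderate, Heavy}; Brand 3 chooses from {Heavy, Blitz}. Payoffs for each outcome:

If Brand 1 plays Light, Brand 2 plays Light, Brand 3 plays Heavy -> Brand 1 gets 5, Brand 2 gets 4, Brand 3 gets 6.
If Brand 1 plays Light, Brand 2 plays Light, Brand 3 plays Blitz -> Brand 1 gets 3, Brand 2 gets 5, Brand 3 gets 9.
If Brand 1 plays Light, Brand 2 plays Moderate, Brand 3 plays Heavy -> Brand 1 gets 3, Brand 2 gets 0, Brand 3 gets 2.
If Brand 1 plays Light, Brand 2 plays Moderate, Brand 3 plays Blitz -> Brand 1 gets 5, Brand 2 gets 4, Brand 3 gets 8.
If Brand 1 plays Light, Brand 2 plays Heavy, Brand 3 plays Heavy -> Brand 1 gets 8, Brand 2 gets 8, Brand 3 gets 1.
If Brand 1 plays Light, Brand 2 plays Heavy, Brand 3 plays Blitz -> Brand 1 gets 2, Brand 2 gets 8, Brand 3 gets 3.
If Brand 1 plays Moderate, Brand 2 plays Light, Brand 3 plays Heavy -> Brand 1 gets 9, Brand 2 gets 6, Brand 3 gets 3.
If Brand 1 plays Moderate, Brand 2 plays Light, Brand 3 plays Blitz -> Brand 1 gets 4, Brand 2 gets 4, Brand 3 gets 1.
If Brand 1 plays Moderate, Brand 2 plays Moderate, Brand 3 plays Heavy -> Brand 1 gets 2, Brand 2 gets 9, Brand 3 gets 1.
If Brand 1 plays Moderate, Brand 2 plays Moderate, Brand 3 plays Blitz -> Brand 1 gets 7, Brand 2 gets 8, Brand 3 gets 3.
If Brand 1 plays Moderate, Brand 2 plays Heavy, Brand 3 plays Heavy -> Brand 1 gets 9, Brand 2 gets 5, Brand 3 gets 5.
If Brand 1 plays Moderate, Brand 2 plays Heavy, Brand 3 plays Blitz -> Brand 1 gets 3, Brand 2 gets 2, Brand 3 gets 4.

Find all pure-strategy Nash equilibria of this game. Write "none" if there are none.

For each strategy profile, look for a profitable unilateral deviation.
(Light, Light, Heavy): Brand 1 can switch to Moderate (5 → 9). Not NE.
(Light, Light, Blitz): Brand 1 can switch to Moderate (3 → 4). Not NE.
(Light, Moderate, Heavy): Brand 2 can switch to Light (0 → 4). Not NE.
(Light, Moderate, Blitz): Brand 1 can switch to Moderate (5 → 7). Not NE.
(Light, Heavy, Heavy): Brand 1 can switch to Moderate (8 → 9). Not NE.
(Light, Heavy, Blitz): Brand 1 can switch to Moderate (2 → 3). Not NE.
(Moderate, Light, Heavy): Brand 2 can switch to Moderate (6 → 9). Not NE.
(Moderate, Light, Blitz): Brand 2 can switch to Moderate (4 → 8). Not NE.
(Moderate, Moderate, Heavy): Brand 1 can switch to Light (2 → 3). Not NE.
(Moderate, Moderate, Blitz): Brand 1 gets 7, best alternative 5; Brand 2 gets 8, best alternative 4; Brand 3 gets 3, best alternative 1. No profitable deviation — NE.
(Moderate, Heavy, Heavy): Brand 2 can switch to Light (5 → 6). Not NE.
(The remaining 1 profile has a profitable deviation by the same check.)

The unique pure-strategy Nash equilibrium is (Moderate, Moderate, Blitz).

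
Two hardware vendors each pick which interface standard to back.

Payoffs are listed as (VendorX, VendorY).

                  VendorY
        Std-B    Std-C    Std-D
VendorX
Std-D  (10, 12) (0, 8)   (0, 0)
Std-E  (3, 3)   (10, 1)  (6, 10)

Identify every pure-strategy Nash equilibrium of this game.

The pure Nash equilibria are (Std-D, Std-B) and (Std-E, Std-D).

(Std-D, Std-B): VendorX gets 10, best alternative 3; VendorY gets 12, best alternative 8. No profitable deviation — NE.
(Std-D, Std-C): VendorX can switch to Std-E (0 → 10). Not NE.
(Std-D, Std-D): VendorX can switch to Std-E (0 → 6). Not NE.
(Std-E, Std-B): VendorX can switch to Std-D (3 → 10). Not NE.
(Std-E, Std-C): VendorY can switch to Std-B (1 → 3). Not NE.
(Std-E, Std-D): VendorX gets 6, best alternative 0; VendorY gets 10, best alternative 3. No profitable deviation — NE.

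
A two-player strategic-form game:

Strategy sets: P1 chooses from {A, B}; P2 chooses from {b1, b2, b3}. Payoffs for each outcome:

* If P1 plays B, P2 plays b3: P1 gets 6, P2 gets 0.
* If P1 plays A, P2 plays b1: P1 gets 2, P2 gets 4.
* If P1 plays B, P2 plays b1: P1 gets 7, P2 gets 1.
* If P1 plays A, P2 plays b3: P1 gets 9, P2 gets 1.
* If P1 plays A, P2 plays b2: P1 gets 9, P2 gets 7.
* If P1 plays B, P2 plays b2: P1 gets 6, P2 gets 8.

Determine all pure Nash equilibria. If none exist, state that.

P1 against b1: payoffs 2, 7 → best response B.
P1 against b2: payoffs 9, 6 → best response A.
P1 against b3: payoffs 9, 6 → best response A.
P2 against A: payoffs 4, 7, 1 → best response b2.
P2 against B: payoffs 1, 8, 0 → best response b2.
Mutual best responses: (A, b2).

Pure NE: (A, b2)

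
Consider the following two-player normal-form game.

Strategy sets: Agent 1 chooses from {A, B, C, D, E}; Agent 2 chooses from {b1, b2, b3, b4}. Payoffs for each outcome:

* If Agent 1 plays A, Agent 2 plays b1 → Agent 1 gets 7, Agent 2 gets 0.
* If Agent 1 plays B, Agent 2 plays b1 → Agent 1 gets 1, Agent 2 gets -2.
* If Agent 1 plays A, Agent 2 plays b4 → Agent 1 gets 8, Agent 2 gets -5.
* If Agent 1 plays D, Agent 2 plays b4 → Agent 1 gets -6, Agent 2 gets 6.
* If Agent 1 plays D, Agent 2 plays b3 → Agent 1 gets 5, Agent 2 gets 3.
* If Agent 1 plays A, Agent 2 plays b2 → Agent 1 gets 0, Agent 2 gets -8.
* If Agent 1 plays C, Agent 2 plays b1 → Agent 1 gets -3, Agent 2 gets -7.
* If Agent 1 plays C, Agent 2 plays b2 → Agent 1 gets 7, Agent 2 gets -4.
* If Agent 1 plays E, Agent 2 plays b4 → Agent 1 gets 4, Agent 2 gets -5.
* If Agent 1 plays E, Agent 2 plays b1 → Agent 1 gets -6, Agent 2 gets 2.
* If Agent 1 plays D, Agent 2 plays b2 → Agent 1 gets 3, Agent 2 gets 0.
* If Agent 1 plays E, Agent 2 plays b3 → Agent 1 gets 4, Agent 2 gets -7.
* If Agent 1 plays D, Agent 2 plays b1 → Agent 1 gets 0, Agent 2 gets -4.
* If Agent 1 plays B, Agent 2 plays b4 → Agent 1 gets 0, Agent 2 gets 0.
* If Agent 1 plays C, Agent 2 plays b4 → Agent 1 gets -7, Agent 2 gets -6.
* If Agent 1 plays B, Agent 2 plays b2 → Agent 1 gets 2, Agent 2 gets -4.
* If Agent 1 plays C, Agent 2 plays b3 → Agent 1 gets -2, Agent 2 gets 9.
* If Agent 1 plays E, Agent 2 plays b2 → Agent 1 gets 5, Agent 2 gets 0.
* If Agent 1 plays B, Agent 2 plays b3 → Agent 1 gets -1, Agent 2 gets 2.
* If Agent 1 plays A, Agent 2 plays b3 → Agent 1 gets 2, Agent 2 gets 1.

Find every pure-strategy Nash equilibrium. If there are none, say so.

This game has no pure Nash equilibrium.

For each player, find the best response to each opponent profile; mutual best responses are the pure NE.
Agent 1 against b1: payoffs 7, 1, -3, 0, -6 → best response A.
Agent 1 against b2: payoffs 0, 2, 7, 3, 5 → best response C.
Agent 1 against b3: payoffs 2, -1, -2, 5, 4 → best response D.
Agent 1 against b4: payoffs 8, 0, -7, -6, 4 → best response A.
Agent 2 against A: payoffs 0, -8, 1, -5 → best response b3.
Agent 2 against B: payoffs -2, -4, 2, 0 → best response b3.
Agent 2 against C: payoffs -7, -4, 9, -6 → best response b3.
Agent 2 against D: payoffs -4, 0, 3, 6 → best response b4.
Agent 2 against E: payoffs 2, 0, -7, -5 → best response b1.
No profile is a mutual best response for all players.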